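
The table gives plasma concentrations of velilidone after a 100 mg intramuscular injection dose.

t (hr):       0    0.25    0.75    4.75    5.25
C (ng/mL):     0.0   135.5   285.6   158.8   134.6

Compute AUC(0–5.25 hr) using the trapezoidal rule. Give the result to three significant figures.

AUC = 1080 ng/mL·hr

Trapezoidal AUC_0→5.25:
  [0→0.25]: (0.0+135.5)/2 × 0.25 = 16.9375
  [0.25→0.75]: (135.5+285.6)/2 × 0.5 = 105.275
  [0.75→4.75]: (285.6+158.8)/2 × 4 = 888.8
  [4.75→5.25]: (158.8+134.6)/2 × 0.5 = 73.35
  Sum = 1084.3625 ng/mL·hr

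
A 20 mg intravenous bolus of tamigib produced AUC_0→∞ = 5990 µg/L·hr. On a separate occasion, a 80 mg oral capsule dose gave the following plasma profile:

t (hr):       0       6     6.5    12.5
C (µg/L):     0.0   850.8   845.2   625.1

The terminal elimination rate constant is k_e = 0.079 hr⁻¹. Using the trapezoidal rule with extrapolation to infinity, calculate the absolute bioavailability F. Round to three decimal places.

F = 0.639

Trapezoidal AUC_0→12.5 (oral capsule):
  [0→6]: (0.0+850.8)/2 × 6 = 2552.4
  [6→6.5]: (850.8+845.2)/2 × 0.5 = 424.0
  [6.5→12.5]: (845.2+625.1)/2 × 6 = 4410.9
  Sum = 7387.3 µg/L·hr
Tail: C_last/k_e = 625.1/0.079 = 7912.658
AUC_0→∞ (oral capsule) = 7387.3 + 7912.658 = 15299.958 µg/L·hr
F = (AUC_ev/D_ev)/(AUC_iv/D_iv) = (15299.958/80)/(5990/20) = 191.249/299.5 = 0.6386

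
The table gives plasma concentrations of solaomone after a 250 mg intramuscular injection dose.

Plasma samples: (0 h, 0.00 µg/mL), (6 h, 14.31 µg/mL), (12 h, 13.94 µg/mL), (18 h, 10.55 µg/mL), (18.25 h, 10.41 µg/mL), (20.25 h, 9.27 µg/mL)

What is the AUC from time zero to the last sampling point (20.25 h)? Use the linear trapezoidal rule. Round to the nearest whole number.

AUC = 223 µg/mL·h

Trapezoidal AUC_0→20.25:
  [0→6]: (0.00+14.31)/2 × 6 = 42.93
  [6→12]: (14.31+13.94)/2 × 6 = 84.75
  [12→18]: (13.94+10.55)/2 × 6 = 73.47
  [18→18.25]: (10.55+10.41)/2 × 0.25 = 2.62
  [18.25→20.25]: (10.41+9.27)/2 × 2 = 19.68
  Sum = 223.45 µg/mL·h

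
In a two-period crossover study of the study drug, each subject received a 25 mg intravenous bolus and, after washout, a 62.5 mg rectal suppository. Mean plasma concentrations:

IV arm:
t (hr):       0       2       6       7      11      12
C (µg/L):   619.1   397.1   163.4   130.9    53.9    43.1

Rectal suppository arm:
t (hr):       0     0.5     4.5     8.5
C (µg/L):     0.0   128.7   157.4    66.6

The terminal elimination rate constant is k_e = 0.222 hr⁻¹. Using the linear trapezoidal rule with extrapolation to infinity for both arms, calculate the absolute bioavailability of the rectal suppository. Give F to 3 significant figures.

Trapezoidal AUC_0→12 (IV):
  [0→2]: (619.1+397.1)/2 × 2 = 1016.2
  [2→6]: (397.1+163.4)/2 × 4 = 1121.0
  [6→7]: (163.4+130.9)/2 × 1 = 147.15
  [7→11]: (130.9+53.9)/2 × 4 = 369.6
  [11→12]: (53.9+43.1)/2 × 1 = 48.5
  Sum = 2702.45 µg/L·hr
IV tail: 43.1/0.222 = 194.144; AUC_iv,0→∞ = 2702.45 + 194.144 = 2896.594 µg/L·hr
Trapezoidal AUC_0→8.5 (rectal suppository):
  [0→0.5]: (0.0+128.7)/2 × 0.5 = 32.175
  [0.5→4.5]: (128.7+157.4)/2 × 4 = 572.2
  [4.5→8.5]: (157.4+66.6)/2 × 4 = 448.0
  Sum = 1052.375 µg/L·hr
rectal suppository tail: 66.6/0.222 = 300.000; AUC_ev,0→∞ = 1052.375 + 300.000 = 1352.375 µg/L·hr
F = (AUC_ev/D_ev)/(AUC_iv/D_iv) = (1352.375/62.5)/(2896.594/25) = 21.638/115.86376 = 0.1868

F = 0.187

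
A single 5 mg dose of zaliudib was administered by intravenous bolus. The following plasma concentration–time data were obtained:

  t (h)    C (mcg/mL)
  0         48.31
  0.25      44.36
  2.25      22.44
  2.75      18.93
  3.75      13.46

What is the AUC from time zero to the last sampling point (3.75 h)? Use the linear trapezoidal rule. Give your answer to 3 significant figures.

Trapezoidal AUC_0→3.75:
  [0→0.25]: (48.31+44.36)/2 × 0.25 = 11.58375
  [0.25→2.25]: (44.36+22.44)/2 × 2 = 66.8
  [2.25→2.75]: (22.44+18.93)/2 × 0.5 = 10.3425
  [2.75→3.75]: (18.93+13.46)/2 × 1 = 16.195
  Sum = 104.92125 mcg/mL·h

AUC = 105 mcg/mL·h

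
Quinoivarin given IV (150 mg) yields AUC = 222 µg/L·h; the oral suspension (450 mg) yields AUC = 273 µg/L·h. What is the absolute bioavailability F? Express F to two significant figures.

F = (AUC_ev / D_ev) / (AUC_iv / D_iv)
  = (273/450) / (222/150)
  = 0.606667 / 1.48 = 0.4099

F = 0.41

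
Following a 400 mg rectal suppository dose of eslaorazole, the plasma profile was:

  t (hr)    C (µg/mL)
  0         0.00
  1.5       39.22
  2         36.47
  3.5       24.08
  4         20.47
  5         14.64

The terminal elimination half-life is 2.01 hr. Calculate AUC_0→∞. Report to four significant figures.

Trapezoidal AUC_0→5:
  [0→1.5]: (0.00+39.22)/2 × 1.5 = 29.415
  [1.5→2]: (39.22+36.47)/2 × 0.5 = 18.9225
  [2→3.5]: (36.47+24.08)/2 × 1.5 = 45.4125
  [3.5→4]: (24.08+20.47)/2 × 0.5 = 11.1375
  [4→5]: (20.47+14.64)/2 × 1 = 17.555
  Sum = 122.4425 µg/mL·hr
k_e = ln2 / t½ = 0.693147 / 2.01 = 0.3448 hr^-1
Extrapolated tail: C_last / k_e = 14.64 / 0.3448 = 42.459
AUC_0→∞ = 122.4425 + 42.459 = 164.9015 µg/mL·hr

AUC = 164.9 µg/mL·hr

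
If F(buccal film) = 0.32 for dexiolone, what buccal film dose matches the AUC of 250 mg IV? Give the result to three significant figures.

D_buccal = 781 mg

For equal systemic exposure: F × D_ev = D_iv
D_ev = D_iv / F = 250 / 0.32 = 781.25 mg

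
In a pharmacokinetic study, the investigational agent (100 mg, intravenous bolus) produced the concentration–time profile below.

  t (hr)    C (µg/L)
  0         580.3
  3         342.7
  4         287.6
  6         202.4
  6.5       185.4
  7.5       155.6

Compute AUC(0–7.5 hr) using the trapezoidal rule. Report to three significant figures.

Trapezoidal AUC_0→7.5:
  [0→3]: (580.3+342.7)/2 × 3 = 1384.5
  [3→4]: (342.7+287.6)/2 × 1 = 315.15
  [4→6]: (287.6+202.4)/2 × 2 = 490.0
  [6→6.5]: (202.4+185.4)/2 × 0.5 = 96.95
  [6.5→7.5]: (185.4+155.6)/2 × 1 = 170.5
  Sum = 2457.1 µg/L·hr

AUC = 2460 µg/L·hr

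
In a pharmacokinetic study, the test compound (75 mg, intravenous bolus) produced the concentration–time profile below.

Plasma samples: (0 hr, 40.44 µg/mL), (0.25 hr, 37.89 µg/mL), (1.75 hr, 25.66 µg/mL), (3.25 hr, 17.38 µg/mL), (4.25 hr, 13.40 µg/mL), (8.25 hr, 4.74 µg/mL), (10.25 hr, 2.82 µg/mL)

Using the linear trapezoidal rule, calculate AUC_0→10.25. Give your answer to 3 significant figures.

Trapezoidal AUC_0→10.25:
  [0→0.25]: (40.44+37.89)/2 × 0.25 = 9.79125
  [0.25→1.75]: (37.89+25.66)/2 × 1.5 = 47.6625
  [1.75→3.25]: (25.66+17.38)/2 × 1.5 = 32.28
  [3.25→4.25]: (17.38+13.40)/2 × 1 = 15.39
  [4.25→8.25]: (13.40+4.74)/2 × 4 = 36.28
  [8.25→10.25]: (4.74+2.82)/2 × 2 = 7.56
  Sum = 148.96375 µg/mL·hr

AUC = 149 µg/mL·hr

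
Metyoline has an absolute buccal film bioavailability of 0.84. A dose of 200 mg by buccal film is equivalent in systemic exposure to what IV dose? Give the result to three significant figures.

Systemic exposure from an extravascular dose = F × D_ev, so the equivalent IV dose is F × D_ev.
D_iv = F × D_ev = 0.84 × 200 = 168 mg

D_iv = 168 mg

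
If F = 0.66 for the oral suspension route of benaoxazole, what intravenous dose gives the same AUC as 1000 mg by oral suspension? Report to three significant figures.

Systemic exposure from an extravascular dose = F × D_ev, so the equivalent IV dose is F × D_ev.
D_iv = F × D_ev = 0.66 × 1000 = 660 mg

D_iv = 660 mg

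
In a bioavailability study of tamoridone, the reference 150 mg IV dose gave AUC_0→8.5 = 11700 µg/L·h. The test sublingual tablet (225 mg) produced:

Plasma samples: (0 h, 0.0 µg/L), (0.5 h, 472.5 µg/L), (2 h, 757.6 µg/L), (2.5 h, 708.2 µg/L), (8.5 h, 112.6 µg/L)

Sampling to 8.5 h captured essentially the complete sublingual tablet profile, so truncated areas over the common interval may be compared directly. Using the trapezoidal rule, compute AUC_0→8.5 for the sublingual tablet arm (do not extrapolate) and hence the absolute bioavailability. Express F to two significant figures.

F = 0.22

Trapezoidal AUC_0→8.5 (sublingual tablet):
  [0→0.5]: (0.0+472.5)/2 × 0.5 = 118.125
  [0.5→2]: (472.5+757.6)/2 × 1.5 = 922.575
  [2→2.5]: (757.6+708.2)/2 × 0.5 = 366.45
  [2.5→8.5]: (708.2+112.6)/2 × 6 = 2462.4
  Sum = 3869.55 µg/L·h
F = (AUC_ev/D_ev)/(AUC_iv/D_iv) = (3869.55/225)/(11700/150) = 17.198/78 = 0.2205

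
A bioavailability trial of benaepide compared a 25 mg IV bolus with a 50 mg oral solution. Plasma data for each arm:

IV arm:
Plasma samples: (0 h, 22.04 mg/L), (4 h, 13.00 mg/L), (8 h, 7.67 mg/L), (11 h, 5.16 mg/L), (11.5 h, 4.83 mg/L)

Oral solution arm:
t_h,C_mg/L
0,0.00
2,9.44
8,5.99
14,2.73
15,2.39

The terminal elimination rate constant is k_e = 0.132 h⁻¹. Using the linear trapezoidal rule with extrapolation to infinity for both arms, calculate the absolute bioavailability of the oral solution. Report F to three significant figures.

F = 0.302

Trapezoidal AUC_0→11.5 (IV):
  [0→4]: (22.04+13.00)/2 × 4 = 70.08
  [4→8]: (13.00+7.67)/2 × 4 = 41.34
  [8→11]: (7.67+5.16)/2 × 3 = 19.245
  [11→11.5]: (5.16+4.83)/2 × 0.5 = 2.4975
  Sum = 133.1625 mg/L·h
IV tail: 4.83/0.132 = 36.591; AUC_iv,0→∞ = 133.1625 + 36.591 = 169.7535 mg/L·h
Trapezoidal AUC_0→15 (oral solution):
  [0→2]: (0.00+9.44)/2 × 2 = 9.44
  [2→8]: (9.44+5.99)/2 × 6 = 46.29
  [8→14]: (5.99+2.73)/2 × 6 = 26.16
  [14→15]: (2.73+2.39)/2 × 1 = 2.56
  Sum = 84.45 mg/L·h
oral solution tail: 2.39/0.132 = 18.106; AUC_ev,0→∞ = 84.45 + 18.106 = 102.556 mg/L·h
F = (AUC_ev/D_ev)/(AUC_iv/D_iv) = (102.556/50)/(169.7535/25) = 2.05112/6.79014 = 0.3021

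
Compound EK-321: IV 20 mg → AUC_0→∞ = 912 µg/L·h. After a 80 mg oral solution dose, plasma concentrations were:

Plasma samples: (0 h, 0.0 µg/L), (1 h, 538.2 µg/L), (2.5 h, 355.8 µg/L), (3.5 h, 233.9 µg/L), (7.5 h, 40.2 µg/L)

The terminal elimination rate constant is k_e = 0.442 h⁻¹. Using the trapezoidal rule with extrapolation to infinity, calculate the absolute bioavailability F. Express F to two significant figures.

F = 0.51

Trapezoidal AUC_0→7.5 (oral solution):
  [0→1]: (0.0+538.2)/2 × 1 = 269.1
  [1→2.5]: (538.2+355.8)/2 × 1.5 = 670.5
  [2.5→3.5]: (355.8+233.9)/2 × 1 = 294.85
  [3.5→7.5]: (233.9+40.2)/2 × 4 = 548.2
  Sum = 1782.65 µg/L·h
Tail: C_last/k_e = 40.2/0.442 = 90.950
AUC_0→∞ (oral solution) = 1782.65 + 90.950 = 1873.6 µg/L·h
F = (AUC_ev/D_ev)/(AUC_iv/D_iv) = (1873.6/80)/(912/20) = 23.42/45.6 = 0.5136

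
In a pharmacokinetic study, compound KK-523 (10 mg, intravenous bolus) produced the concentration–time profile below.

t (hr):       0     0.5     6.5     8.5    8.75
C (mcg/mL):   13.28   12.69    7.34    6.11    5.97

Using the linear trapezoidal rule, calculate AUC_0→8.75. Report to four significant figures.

Trapezoidal AUC_0→8.75:
  [0→0.5]: (13.28+12.69)/2 × 0.5 = 6.4925
  [0.5→6.5]: (12.69+7.34)/2 × 6 = 60.09
  [6.5→8.5]: (7.34+6.11)/2 × 2 = 13.45
  [8.5→8.75]: (6.11+5.97)/2 × 0.25 = 1.51
  Sum = 81.5425 mcg/mL·hr

AUC = 81.54 mcg/mL·hr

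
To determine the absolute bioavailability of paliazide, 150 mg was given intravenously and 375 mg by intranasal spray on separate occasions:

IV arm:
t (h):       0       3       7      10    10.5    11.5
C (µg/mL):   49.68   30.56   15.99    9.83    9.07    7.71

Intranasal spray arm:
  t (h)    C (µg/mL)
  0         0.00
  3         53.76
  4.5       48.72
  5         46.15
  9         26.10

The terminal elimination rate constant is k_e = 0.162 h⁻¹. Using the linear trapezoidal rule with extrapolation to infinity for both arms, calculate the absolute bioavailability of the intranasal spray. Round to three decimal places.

Trapezoidal AUC_0→11.5 (IV):
  [0→3]: (49.68+30.56)/2 × 3 = 120.36
  [3→7]: (30.56+15.99)/2 × 4 = 93.1
  [7→10]: (15.99+9.83)/2 × 3 = 38.73
  [10→10.5]: (9.83+9.07)/2 × 0.5 = 4.725
  [10.5→11.5]: (9.07+7.71)/2 × 1 = 8.39
  Sum = 265.305 µg/mL·h
IV tail: 7.71/0.162 = 47.593; AUC_iv,0→∞ = 265.305 + 47.593 = 312.898 µg/mL·h
Trapezoidal AUC_0→9 (intranasal spray):
  [0→3]: (0.00+53.76)/2 × 3 = 80.64
  [3→4.5]: (53.76+48.72)/2 × 1.5 = 76.86
  [4.5→5]: (48.72+46.15)/2 × 0.5 = 23.7175
  [5→9]: (46.15+26.10)/2 × 4 = 144.5
  Sum = 325.7175 µg/mL·h
intranasal spray tail: 26.10/0.162 = 161.111; AUC_ev,0→∞ = 325.7175 + 161.111 = 486.8285 µg/mL·h
F = (AUC_ev/D_ev)/(AUC_iv/D_iv) = (486.8285/375)/(312.898/150) = 1.29821/2.08599 = 0.6223

F = 0.622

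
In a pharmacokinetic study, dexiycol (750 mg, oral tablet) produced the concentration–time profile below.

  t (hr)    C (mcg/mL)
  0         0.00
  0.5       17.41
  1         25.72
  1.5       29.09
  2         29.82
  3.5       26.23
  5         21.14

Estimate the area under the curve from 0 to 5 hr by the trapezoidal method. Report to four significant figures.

Trapezoidal AUC_0→5:
  [0→0.5]: (0.00+17.41)/2 × 0.5 = 4.3525
  [0.5→1]: (17.41+25.72)/2 × 0.5 = 10.7825
  [1→1.5]: (25.72+29.09)/2 × 0.5 = 13.7025
  [1.5→2]: (29.09+29.82)/2 × 0.5 = 14.7275
  [2→3.5]: (29.82+26.23)/2 × 1.5 = 42.0375
  [3.5→5]: (26.23+21.14)/2 × 1.5 = 35.5275
  Sum = 121.13 mcg/mL·hr

AUC = 121.1 mcg/mL·hr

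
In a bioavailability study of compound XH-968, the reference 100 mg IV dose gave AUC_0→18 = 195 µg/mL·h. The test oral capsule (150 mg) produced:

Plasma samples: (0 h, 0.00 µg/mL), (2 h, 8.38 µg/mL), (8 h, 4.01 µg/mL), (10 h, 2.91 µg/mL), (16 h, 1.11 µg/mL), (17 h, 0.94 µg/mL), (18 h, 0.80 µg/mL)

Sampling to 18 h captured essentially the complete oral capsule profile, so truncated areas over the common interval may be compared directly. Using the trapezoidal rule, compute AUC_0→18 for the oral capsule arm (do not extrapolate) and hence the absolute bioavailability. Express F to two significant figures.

F = 0.23

Trapezoidal AUC_0→18 (oral capsule):
  [0→2]: (0.00+8.38)/2 × 2 = 8.38
  [2→8]: (8.38+4.01)/2 × 6 = 37.17
  [8→10]: (4.01+2.91)/2 × 2 = 6.92
  [10→16]: (2.91+1.11)/2 × 6 = 12.06
  [16→17]: (1.11+0.94)/2 × 1 = 1.025
  [17→18]: (0.94+0.80)/2 × 1 = 0.87
  Sum = 66.425 µg/mL·h
F = (AUC_ev/D_ev)/(AUC_iv/D_iv) = (66.425/150)/(195/100) = 0.442833/1.95 = 0.2271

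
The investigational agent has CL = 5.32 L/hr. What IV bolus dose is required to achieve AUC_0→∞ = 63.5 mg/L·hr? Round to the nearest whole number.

Dose_iv = CL × AUC_0→∞
     = 5.32 × 63.5 = 337.82 mg

Dose = 338 mg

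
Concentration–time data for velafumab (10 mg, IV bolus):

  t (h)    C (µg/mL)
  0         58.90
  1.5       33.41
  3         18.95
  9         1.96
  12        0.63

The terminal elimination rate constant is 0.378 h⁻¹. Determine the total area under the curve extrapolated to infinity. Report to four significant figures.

Trapezoidal AUC_0→12:
  [0→1.5]: (58.90+33.41)/2 × 1.5 = 69.2325
  [1.5→3]: (33.41+18.95)/2 × 1.5 = 39.27
  [3→9]: (18.95+1.96)/2 × 6 = 62.73
  [9→12]: (1.96+0.63)/2 × 3 = 3.885
  Sum = 175.1175 µg/mL·h
Extrapolated tail: C_last / k_e = 0.63 / 0.378 = 1.667
AUC_0→∞ = 175.1175 + 1.667 = 176.7845 µg/mL·h

AUC = 176.8 µg/mL·h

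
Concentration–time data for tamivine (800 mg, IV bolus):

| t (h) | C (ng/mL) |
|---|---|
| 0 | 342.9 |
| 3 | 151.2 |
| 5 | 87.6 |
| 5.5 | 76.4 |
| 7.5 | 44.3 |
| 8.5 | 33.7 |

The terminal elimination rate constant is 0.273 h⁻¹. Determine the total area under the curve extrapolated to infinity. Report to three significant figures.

Trapezoidal AUC_0→8.5:
  [0→3]: (342.9+151.2)/2 × 3 = 741.15
  [3→5]: (151.2+87.6)/2 × 2 = 238.8
  [5→5.5]: (87.6+76.4)/2 × 0.5 = 41.0
  [5.5→7.5]: (76.4+44.3)/2 × 2 = 120.7
  [7.5→8.5]: (44.3+33.7)/2 × 1 = 39.0
  Sum = 1180.65 ng/mL·h
Extrapolated tail: C_last / k_e = 33.7 / 0.273 = 123.443
AUC_0→∞ = 1180.65 + 123.443 = 1304.093 ng/mL·h

AUC = 1300 ng/mL·h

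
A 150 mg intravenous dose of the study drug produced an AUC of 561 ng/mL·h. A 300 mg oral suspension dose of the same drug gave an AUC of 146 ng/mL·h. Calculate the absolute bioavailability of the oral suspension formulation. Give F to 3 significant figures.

F = 0.130

F = (AUC_ev / D_ev) / (AUC_iv / D_iv)
  = (146/300) / (561/150)
  = 0.486667 / 3.74 = 0.1301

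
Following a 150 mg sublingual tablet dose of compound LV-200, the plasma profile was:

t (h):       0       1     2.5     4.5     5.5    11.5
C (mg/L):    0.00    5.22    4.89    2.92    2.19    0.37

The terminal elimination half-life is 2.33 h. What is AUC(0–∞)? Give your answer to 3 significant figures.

AUC = 29.5 mg/L·h

Trapezoidal AUC_0→11.5:
  [0→1]: (0.00+5.22)/2 × 1 = 2.61
  [1→2.5]: (5.22+4.89)/2 × 1.5 = 7.5825
  [2.5→4.5]: (4.89+2.92)/2 × 2 = 7.81
  [4.5→5.5]: (2.92+2.19)/2 × 1 = 2.555
  [5.5→11.5]: (2.19+0.37)/2 × 6 = 7.68
  Sum = 28.2375 mg/L·h
k_e = ln2 / t½ = 0.693147 / 2.33 = 0.2975 h^-1
Extrapolated tail: C_last / k_e = 0.37 / 0.2975 = 1.244
AUC_0→∞ = 28.2375 + 1.244 = 29.4815 mg/L·h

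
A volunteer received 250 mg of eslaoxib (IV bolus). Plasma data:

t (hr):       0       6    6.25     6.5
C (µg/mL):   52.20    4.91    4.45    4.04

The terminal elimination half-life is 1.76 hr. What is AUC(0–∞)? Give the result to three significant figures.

AUC = 184 µg/mL·hr

Trapezoidal AUC_0→6.5:
  [0→6]: (52.20+4.91)/2 × 6 = 171.33
  [6→6.25]: (4.91+4.45)/2 × 0.25 = 1.17
  [6.25→6.5]: (4.45+4.04)/2 × 0.25 = 1.06125
  Sum = 173.56125 µg/mL·hr
k_e = ln2 / t½ = 0.693147 / 1.76 = 0.3938 hr^-1
Extrapolated tail: C_last / k_e = 4.04 / 0.3938 = 10.259
AUC_0→∞ = 173.56125 + 10.259 = 183.82025 µg/mL·hr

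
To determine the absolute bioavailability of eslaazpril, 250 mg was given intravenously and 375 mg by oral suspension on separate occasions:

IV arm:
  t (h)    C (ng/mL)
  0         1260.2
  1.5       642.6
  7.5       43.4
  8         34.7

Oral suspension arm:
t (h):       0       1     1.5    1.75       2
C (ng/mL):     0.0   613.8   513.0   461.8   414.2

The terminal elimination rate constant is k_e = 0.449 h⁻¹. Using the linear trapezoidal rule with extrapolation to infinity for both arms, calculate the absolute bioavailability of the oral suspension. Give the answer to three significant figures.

F = 0.324

Trapezoidal AUC_0→8 (IV):
  [0→1.5]: (1260.2+642.6)/2 × 1.5 = 1427.1
  [1.5→7.5]: (642.6+43.4)/2 × 6 = 2058.0
  [7.5→8]: (43.4+34.7)/2 × 0.5 = 19.525
  Sum = 3504.625 ng/mL·h
IV tail: 34.7/0.449 = 77.283; AUC_iv,0→∞ = 3504.625 + 77.283 = 3581.908 ng/mL·h
Trapezoidal AUC_0→2 (oral suspension):
  [0→1]: (0.0+613.8)/2 × 1 = 306.9
  [1→1.5]: (613.8+513.0)/2 × 0.5 = 281.7
  [1.5→1.75]: (513.0+461.8)/2 × 0.25 = 121.85
  [1.75→2]: (461.8+414.2)/2 × 0.25 = 109.5
  Sum = 819.95 ng/mL·h
oral suspension tail: 414.2/0.449 = 922.494; AUC_ev,0→∞ = 819.95 + 922.494 = 1742.444 ng/mL·h
F = (AUC_ev/D_ev)/(AUC_iv/D_iv) = (1742.444/375)/(3581.908/250) = 4.64652/14.327632 = 0.3243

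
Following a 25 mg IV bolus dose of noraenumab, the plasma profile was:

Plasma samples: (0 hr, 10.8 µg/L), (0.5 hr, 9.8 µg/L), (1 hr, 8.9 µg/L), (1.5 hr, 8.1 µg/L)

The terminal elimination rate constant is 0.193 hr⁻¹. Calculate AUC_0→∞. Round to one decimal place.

AUC = 56.0 µg/L·hr

Trapezoidal AUC_0→1.5:
  [0→0.5]: (10.8+9.8)/2 × 0.5 = 5.15
  [0.5→1]: (9.8+8.9)/2 × 0.5 = 4.675
  [1→1.5]: (8.9+8.1)/2 × 0.5 = 4.25
  Sum = 14.075 µg/L·hr
Extrapolated tail: C_last / k_e = 8.1 / 0.193 = 41.969
AUC_0→∞ = 14.075 + 41.969 = 56.044 µg/L·hr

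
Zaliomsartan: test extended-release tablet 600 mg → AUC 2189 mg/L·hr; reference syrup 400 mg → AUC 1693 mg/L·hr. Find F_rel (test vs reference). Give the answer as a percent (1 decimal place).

F_rel = (AUC_test/D_test) / (AUC_ref/D_ref)
      = (2189/600) / (1693/400)
      = 3.64833 / 4.2325 = 0.8620 = 86.20%

F_rel = 86.2%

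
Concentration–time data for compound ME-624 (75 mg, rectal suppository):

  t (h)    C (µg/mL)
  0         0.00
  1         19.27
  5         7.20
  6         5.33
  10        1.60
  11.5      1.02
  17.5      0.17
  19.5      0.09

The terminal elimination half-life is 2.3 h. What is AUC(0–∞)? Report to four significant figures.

AUC = 88.79 µg/mL·h

Trapezoidal AUC_0→19.5:
  [0→1]: (0.00+19.27)/2 × 1 = 9.635
  [1→5]: (19.27+7.20)/2 × 4 = 52.94
  [5→6]: (7.20+5.33)/2 × 1 = 6.265
  [6→10]: (5.33+1.60)/2 × 4 = 13.86
  [10→11.5]: (1.60+1.02)/2 × 1.5 = 1.965
  [11.5→17.5]: (1.02+0.17)/2 × 6 = 3.57
  [17.5→19.5]: (0.17+0.09)/2 × 2 = 0.26
  Sum = 88.495 µg/mL·h
k_e = ln2 / t½ = 0.693147 / 2.3 = 0.3014 h^-1
Extrapolated tail: C_last / k_e = 0.09 / 0.3014 = 0.299
AUC_0→∞ = 88.495 + 0.299 = 88.794 µg/mL·h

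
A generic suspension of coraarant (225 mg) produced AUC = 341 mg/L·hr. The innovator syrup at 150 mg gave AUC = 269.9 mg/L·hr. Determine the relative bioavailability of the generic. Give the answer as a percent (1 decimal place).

F_rel = (AUC_test/D_test) / (AUC_ref/D_ref)
      = (341/225) / (269.9/150)
      = 1.51556 / 1.79933 = 0.8423 = 84.23%

F_rel = 84.2%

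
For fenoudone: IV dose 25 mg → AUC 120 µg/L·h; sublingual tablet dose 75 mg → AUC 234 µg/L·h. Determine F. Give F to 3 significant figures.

F = (AUC_ev / D_ev) / (AUC_iv / D_iv)
  = (234/75) / (120/25)
  = 3.12 / 4.8 = 0.6500

F = 0.650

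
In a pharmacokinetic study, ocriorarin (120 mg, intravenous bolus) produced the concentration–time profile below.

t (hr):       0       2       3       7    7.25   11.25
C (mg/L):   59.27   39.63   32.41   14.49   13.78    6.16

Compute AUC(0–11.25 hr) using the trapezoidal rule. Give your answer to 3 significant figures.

AUC = 272 mg/L·hr

Trapezoidal AUC_0→11.25:
  [0→2]: (59.27+39.63)/2 × 2 = 98.9
  [2→3]: (39.63+32.41)/2 × 1 = 36.02
  [3→7]: (32.41+14.49)/2 × 4 = 93.8
  [7→7.25]: (14.49+13.78)/2 × 0.25 = 3.53375
  [7.25→11.25]: (13.78+6.16)/2 × 4 = 39.88
  Sum = 272.13375 mg/L·hr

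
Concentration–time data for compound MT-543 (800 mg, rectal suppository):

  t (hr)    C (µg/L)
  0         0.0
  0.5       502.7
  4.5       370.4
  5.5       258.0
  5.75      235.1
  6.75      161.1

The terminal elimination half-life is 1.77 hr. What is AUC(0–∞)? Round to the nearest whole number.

AUC = 2857 µg/L·hr

Trapezoidal AUC_0→6.75:
  [0→0.5]: (0.0+502.7)/2 × 0.5 = 125.675
  [0.5→4.5]: (502.7+370.4)/2 × 4 = 1746.2
  [4.5→5.5]: (370.4+258.0)/2 × 1 = 314.2
  [5.5→5.75]: (258.0+235.1)/2 × 0.25 = 61.6375
  [5.75→6.75]: (235.1+161.1)/2 × 1 = 198.1
  Sum = 2445.8125 µg/L·hr
k_e = ln2 / t½ = 0.693147 / 1.77 = 0.3916 hr^-1
Extrapolated tail: C_last / k_e = 161.1 / 0.3916 = 411.389
AUC_0→∞ = 2445.8125 + 411.389 = 2857.2015 µg/L·hr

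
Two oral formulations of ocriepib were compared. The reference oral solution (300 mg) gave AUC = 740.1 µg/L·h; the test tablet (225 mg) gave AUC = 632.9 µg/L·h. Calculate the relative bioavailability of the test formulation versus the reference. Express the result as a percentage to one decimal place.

F_rel = (AUC_test/D_test) / (AUC_ref/D_ref)
      = (632.9/225) / (740.1/300)
      = 2.81289 / 2.467 = 1.1402 = 114.02%

F_rel = 114.0%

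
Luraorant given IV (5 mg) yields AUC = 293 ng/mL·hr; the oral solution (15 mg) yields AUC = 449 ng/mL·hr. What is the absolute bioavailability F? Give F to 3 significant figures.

F = (AUC_ev / D_ev) / (AUC_iv / D_iv)
  = (449/15) / (293/5)
  = 29.9333 / 58.6 = 0.5108

F = 0.511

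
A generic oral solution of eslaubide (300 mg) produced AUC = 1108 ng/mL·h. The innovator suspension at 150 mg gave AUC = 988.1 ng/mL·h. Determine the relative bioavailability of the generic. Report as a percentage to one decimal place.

F_rel = 56.1%

F_rel = (AUC_test/D_test) / (AUC_ref/D_ref)
      = (1108/300) / (988.1/150)
      = 3.69333 / 6.58733 = 0.5607 = 56.07%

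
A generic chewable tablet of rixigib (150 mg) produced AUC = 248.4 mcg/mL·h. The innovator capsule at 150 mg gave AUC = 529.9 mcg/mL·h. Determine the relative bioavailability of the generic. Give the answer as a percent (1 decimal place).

F_rel = 46.9%

F_rel = (AUC_test/D_test) / (AUC_ref/D_ref)
      = (248.4/150) / (529.9/150)
      = 1.656 / 3.53267 = 0.4688 = 46.88%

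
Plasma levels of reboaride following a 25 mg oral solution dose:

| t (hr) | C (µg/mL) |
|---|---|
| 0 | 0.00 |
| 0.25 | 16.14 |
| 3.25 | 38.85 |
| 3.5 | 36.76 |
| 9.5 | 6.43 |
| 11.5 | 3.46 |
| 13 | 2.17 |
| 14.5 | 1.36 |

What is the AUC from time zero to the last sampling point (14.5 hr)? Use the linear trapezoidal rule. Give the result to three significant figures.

Trapezoidal AUC_0→14.5:
  [0→0.25]: (0.00+16.14)/2 × 0.25 = 2.0175
  [0.25→3.25]: (16.14+38.85)/2 × 3 = 82.485
  [3.25→3.5]: (38.85+36.76)/2 × 0.25 = 9.45125
  [3.5→9.5]: (36.76+6.43)/2 × 6 = 129.57
  [9.5→11.5]: (6.43+3.46)/2 × 2 = 9.89
  [11.5→13]: (3.46+2.17)/2 × 1.5 = 4.2225
  [13→14.5]: (2.17+1.36)/2 × 1.5 = 2.6475
  Sum = 240.28375 µg/mL·hr

AUC = 240 µg/mL·hr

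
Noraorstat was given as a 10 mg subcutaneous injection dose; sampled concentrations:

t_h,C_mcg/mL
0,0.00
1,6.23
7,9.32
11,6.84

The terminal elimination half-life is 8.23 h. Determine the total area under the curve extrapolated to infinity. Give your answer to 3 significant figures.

AUC = 163 mcg/mL·h

Trapezoidal AUC_0→11:
  [0→1]: (0.00+6.23)/2 × 1 = 3.115
  [1→7]: (6.23+9.32)/2 × 6 = 46.65
  [7→11]: (9.32+6.84)/2 × 4 = 32.32
  Sum = 82.085 mcg/mL·h
k_e = ln2 / t½ = 0.693147 / 8.23 = 0.0842 h^-1
Extrapolated tail: C_last / k_e = 6.84 / 0.0842 = 81.235
AUC_0→∞ = 82.085 + 81.235 = 163.32 mcg/mL·h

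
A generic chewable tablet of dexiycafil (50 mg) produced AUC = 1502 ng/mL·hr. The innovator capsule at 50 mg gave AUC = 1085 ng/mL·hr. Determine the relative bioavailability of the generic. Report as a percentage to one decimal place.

F_rel = 138.4%

F_rel = (AUC_test/D_test) / (AUC_ref/D_ref)
      = (1502/50) / (1085/50)
      = 30.04 / 21.7 = 1.3843 = 138.43%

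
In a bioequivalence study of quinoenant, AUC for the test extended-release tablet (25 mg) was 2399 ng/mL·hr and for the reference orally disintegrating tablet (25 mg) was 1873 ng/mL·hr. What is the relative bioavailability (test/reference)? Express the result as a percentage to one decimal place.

F_rel = 128.1%

F_rel = (AUC_test/D_test) / (AUC_ref/D_ref)
      = (2399/25) / (1873/25)
      = 95.96 / 74.92 = 1.2808 = 128.08%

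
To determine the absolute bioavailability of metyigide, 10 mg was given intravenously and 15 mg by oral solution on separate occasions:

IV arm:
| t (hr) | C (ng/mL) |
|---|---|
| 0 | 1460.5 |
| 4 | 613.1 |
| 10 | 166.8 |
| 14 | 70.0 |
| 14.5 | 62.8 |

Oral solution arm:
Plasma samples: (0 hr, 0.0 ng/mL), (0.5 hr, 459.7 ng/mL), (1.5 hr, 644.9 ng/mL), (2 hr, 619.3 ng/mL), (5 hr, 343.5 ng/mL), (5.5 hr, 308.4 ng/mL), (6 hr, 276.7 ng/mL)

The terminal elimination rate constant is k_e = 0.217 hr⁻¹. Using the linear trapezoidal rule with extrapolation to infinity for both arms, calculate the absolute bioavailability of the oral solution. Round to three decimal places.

Trapezoidal AUC_0→14.5 (IV):
  [0→4]: (1460.5+613.1)/2 × 4 = 4147.2
  [4→10]: (613.1+166.8)/2 × 6 = 2339.7
  [10→14]: (166.8+70.0)/2 × 4 = 473.6
  [14→14.5]: (70.0+62.8)/2 × 0.5 = 33.2
  Sum = 6993.7 ng/mL·hr
IV tail: 62.8/0.217 = 289.401; AUC_iv,0→∞ = 6993.7 + 289.401 = 7283.101 ng/mL·hr
Trapezoidal AUC_0→6 (oral solution):
  [0→0.5]: (0.0+459.7)/2 × 0.5 = 114.925
  [0.5→1.5]: (459.7+644.9)/2 × 1 = 552.3
  [1.5→2]: (644.9+619.3)/2 × 0.5 = 316.05
  [2→5]: (619.3+343.5)/2 × 3 = 1444.2
  [5→5.5]: (343.5+308.4)/2 × 0.5 = 162.975
  [5.5→6]: (308.4+276.7)/2 × 0.5 = 146.275
  Sum = 2736.725 ng/mL·hr
oral solution tail: 276.7/0.217 = 1275.115; AUC_ev,0→∞ = 2736.725 + 1275.115 = 4011.84 ng/mL·hr
F = (AUC_ev/D_ev)/(AUC_iv/D_iv) = (4011.84/15)/(7283.101/10) = 267.456/728.3101 = 0.3672

F = 0.367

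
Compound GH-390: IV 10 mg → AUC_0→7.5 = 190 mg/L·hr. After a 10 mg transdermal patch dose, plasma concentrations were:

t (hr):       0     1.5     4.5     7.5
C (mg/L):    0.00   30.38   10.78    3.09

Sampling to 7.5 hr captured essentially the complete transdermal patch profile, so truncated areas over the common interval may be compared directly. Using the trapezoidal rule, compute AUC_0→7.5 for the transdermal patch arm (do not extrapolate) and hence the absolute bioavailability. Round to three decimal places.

F = 0.554

Trapezoidal AUC_0→7.5 (transdermal patch):
  [0→1.5]: (0.00+30.38)/2 × 1.5 = 22.785
  [1.5→4.5]: (30.38+10.78)/2 × 3 = 61.74
  [4.5→7.5]: (10.78+3.09)/2 × 3 = 20.805
  Sum = 105.33 mg/L·hr
F = (AUC_ev/D_ev)/(AUC_iv/D_iv) = (105.33/10)/(190/10) = 10.533/19 = 0.5544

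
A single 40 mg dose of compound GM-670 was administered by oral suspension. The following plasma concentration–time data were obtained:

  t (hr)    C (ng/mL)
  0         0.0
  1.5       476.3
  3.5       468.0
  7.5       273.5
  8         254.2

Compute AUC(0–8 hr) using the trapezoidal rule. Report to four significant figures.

AUC = 2916 ng/mL·hr

Trapezoidal AUC_0→8:
  [0→1.5]: (0.0+476.3)/2 × 1.5 = 357.225
  [1.5→3.5]: (476.3+468.0)/2 × 2 = 944.3
  [3.5→7.5]: (468.0+273.5)/2 × 4 = 1483.0
  [7.5→8]: (273.5+254.2)/2 × 0.5 = 131.925
  Sum = 2916.45 ng/mL·hr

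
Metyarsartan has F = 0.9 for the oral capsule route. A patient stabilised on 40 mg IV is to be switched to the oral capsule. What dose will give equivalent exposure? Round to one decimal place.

For equal systemic exposure: F × D_ev = D_iv
D_ev = D_iv / F = 40 / 0.9 = 44.4444 mg

D_oral = 44.4 mg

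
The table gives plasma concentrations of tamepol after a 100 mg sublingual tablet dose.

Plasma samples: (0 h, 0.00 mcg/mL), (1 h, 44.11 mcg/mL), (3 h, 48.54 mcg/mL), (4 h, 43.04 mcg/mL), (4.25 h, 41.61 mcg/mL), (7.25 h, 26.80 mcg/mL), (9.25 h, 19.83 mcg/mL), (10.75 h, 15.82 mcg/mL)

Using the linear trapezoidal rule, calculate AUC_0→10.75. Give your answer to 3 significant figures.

Trapezoidal AUC_0→10.75:
  [0→1]: (0.00+44.11)/2 × 1 = 22.055
  [1→3]: (44.11+48.54)/2 × 2 = 92.65
  [3→4]: (48.54+43.04)/2 × 1 = 45.79
  [4→4.25]: (43.04+41.61)/2 × 0.25 = 10.58125
  [4.25→7.25]: (41.61+26.80)/2 × 3 = 102.615
  [7.25→9.25]: (26.80+19.83)/2 × 2 = 46.63
  [9.25→10.75]: (19.83+15.82)/2 × 1.5 = 26.7375
  Sum = 347.05875 mcg/mL·h

AUC = 347 mcg/mL·h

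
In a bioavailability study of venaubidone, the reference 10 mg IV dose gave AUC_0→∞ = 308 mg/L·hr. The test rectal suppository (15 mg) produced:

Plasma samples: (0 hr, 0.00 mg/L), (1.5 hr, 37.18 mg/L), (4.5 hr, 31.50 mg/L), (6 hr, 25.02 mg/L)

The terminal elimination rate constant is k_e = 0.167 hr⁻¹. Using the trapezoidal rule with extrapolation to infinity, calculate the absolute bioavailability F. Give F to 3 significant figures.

F = 0.699

Trapezoidal AUC_0→6 (rectal suppository):
  [0→1.5]: (0.00+37.18)/2 × 1.5 = 27.885
  [1.5→4.5]: (37.18+31.50)/2 × 3 = 103.02
  [4.5→6]: (31.50+25.02)/2 × 1.5 = 42.39
  Sum = 173.295 mg/L·hr
Tail: C_last/k_e = 25.02/0.167 = 149.820
AUC_0→∞ (rectal suppository) = 173.295 + 149.820 = 323.115 mg/L·hr
F = (AUC_ev/D_ev)/(AUC_iv/D_iv) = (323.115/15)/(308/10) = 21.541/30.8 = 0.6994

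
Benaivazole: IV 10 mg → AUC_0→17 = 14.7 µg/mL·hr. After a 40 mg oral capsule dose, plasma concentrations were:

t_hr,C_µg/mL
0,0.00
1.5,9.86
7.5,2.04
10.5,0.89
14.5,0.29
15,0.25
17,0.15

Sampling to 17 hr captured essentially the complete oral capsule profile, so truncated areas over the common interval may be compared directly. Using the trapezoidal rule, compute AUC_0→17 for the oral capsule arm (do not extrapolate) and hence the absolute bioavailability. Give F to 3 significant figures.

F = 0.857

Trapezoidal AUC_0→17 (oral capsule):
  [0→1.5]: (0.00+9.86)/2 × 1.5 = 7.395
  [1.5→7.5]: (9.86+2.04)/2 × 6 = 35.7
  [7.5→10.5]: (2.04+0.89)/2 × 3 = 4.395
  [10.5→14.5]: (0.89+0.29)/2 × 4 = 2.36
  [14.5→15]: (0.29+0.25)/2 × 0.5 = 0.135
  [15→17]: (0.25+0.15)/2 × 2 = 0.4
  Sum = 50.385 µg/mL·hr
F = (AUC_ev/D_ev)/(AUC_iv/D_iv) = (50.385/40)/(14.7/10) = 1.259625/1.47 = 0.8569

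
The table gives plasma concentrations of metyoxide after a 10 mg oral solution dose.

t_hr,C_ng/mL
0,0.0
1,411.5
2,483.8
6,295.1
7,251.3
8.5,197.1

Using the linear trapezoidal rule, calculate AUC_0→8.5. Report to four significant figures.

AUC = 2821 ng/mL·hr

Trapezoidal AUC_0→8.5:
  [0→1]: (0.0+411.5)/2 × 1 = 205.75
  [1→2]: (411.5+483.8)/2 × 1 = 447.65
  [2→6]: (483.8+295.1)/2 × 4 = 1557.8
  [6→7]: (295.1+251.3)/2 × 1 = 273.2
  [7→8.5]: (251.3+197.1)/2 × 1.5 = 336.3
  Sum = 2820.7 ng/mL·hr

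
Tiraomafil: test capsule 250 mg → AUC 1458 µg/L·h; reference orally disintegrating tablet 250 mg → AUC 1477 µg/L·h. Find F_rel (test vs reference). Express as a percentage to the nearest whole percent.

F_rel = (AUC_test/D_test) / (AUC_ref/D_ref)
      = (1458/250) / (1477/250)
      = 5.832 / 5.908 = 0.9871 = 98.71%

F_rel = 99%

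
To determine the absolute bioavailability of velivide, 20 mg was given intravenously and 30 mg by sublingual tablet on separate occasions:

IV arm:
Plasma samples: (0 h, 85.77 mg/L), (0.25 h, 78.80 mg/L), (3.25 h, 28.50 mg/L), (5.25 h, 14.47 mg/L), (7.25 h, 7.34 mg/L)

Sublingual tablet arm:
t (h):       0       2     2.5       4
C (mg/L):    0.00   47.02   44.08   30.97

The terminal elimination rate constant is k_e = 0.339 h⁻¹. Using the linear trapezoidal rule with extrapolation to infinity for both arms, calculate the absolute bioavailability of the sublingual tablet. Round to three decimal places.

F = 0.541

Trapezoidal AUC_0→7.25 (IV):
  [0→0.25]: (85.77+78.80)/2 × 0.25 = 20.57125
  [0.25→3.25]: (78.80+28.50)/2 × 3 = 160.95
  [3.25→5.25]: (28.50+14.47)/2 × 2 = 42.97
  [5.25→7.25]: (14.47+7.34)/2 × 2 = 21.81
  Sum = 246.30125 mg/L·h
IV tail: 7.34/0.339 = 21.652; AUC_iv,0→∞ = 246.30125 + 21.652 = 267.95325 mg/L·h
Trapezoidal AUC_0→4 (sublingual tablet):
  [0→2]: (0.00+47.02)/2 × 2 = 47.02
  [2→2.5]: (47.02+44.08)/2 × 0.5 = 22.775
  [2.5→4]: (44.08+30.97)/2 × 1.5 = 56.2875
  Sum = 126.0825 mg/L·h
sublingual tablet tail: 30.97/0.339 = 91.357; AUC_ev,0→∞ = 126.0825 + 91.357 = 217.4395 mg/L·h
F = (AUC_ev/D_ev)/(AUC_iv/D_iv) = (217.4395/30)/(267.95325/20) = 7.24798/13.3977 = 0.5410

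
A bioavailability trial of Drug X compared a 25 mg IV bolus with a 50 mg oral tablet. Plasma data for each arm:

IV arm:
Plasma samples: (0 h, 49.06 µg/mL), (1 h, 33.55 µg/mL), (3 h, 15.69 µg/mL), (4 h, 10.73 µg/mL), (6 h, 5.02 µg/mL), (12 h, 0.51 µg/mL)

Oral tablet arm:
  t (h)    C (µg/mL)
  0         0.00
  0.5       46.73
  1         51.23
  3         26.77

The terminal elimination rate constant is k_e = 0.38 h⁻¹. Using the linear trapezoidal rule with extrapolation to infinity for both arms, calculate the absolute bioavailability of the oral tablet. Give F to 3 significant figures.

Trapezoidal AUC_0→12 (IV):
  [0→1]: (49.06+33.55)/2 × 1 = 41.305
  [1→3]: (33.55+15.69)/2 × 2 = 49.24
  [3→4]: (15.69+10.73)/2 × 1 = 13.21
  [4→6]: (10.73+5.02)/2 × 2 = 15.75
  [6→12]: (5.02+0.51)/2 × 6 = 16.59
  Sum = 136.095 µg/mL·h
IV tail: 0.51/0.38 = 1.342; AUC_iv,0→∞ = 136.095 + 1.342 = 137.437 µg/mL·h
Trapezoidal AUC_0→3 (oral tablet):
  [0→0.5]: (0.00+46.73)/2 × 0.5 = 11.6825
  [0.5→1]: (46.73+51.23)/2 × 0.5 = 24.49
  [1→3]: (51.23+26.77)/2 × 2 = 78.0
  Sum = 114.1725 µg/mL·h
oral tablet tail: 26.77/0.38 = 70.447; AUC_ev,0→∞ = 114.1725 + 70.447 = 184.6195 µg/mL·h
F = (AUC_ev/D_ev)/(AUC_iv/D_iv) = (184.6195/50)/(137.437/25) = 3.69239/5.49748 = 0.6717

F = 0.672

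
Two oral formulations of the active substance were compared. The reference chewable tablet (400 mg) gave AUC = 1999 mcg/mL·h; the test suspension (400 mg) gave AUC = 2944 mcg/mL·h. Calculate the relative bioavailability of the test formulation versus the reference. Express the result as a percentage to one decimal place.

F_rel = (AUC_test/D_test) / (AUC_ref/D_ref)
      = (2944/400) / (1999/400)
      = 7.36 / 4.9975 = 1.4727 = 147.27%

F_rel = 147.3%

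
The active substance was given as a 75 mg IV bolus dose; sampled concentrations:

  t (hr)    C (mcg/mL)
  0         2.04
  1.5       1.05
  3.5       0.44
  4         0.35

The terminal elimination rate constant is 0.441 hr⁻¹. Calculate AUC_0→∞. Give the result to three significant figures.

AUC = 4.80 mcg/mL·hr

Trapezoidal AUC_0→4:
  [0→1.5]: (2.04+1.05)/2 × 1.5 = 2.3175
  [1.5→3.5]: (1.05+0.44)/2 × 2 = 1.49
  [3.5→4]: (0.44+0.35)/2 × 0.5 = 0.1975
  Sum = 4.005 mcg/mL·hr
Extrapolated tail: C_last / k_e = 0.35 / 0.441 = 0.794
AUC_0→∞ = 4.005 + 0.794 = 4.799 mcg/mL·hr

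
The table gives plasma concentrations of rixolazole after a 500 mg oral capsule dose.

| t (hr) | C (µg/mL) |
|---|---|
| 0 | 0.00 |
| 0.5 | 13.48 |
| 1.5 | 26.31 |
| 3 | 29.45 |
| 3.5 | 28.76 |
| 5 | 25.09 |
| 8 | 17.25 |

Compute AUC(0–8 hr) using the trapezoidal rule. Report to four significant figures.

Trapezoidal AUC_0→8:
  [0→0.5]: (0.00+13.48)/2 × 0.5 = 3.37
  [0.5→1.5]: (13.48+26.31)/2 × 1 = 19.895
  [1.5→3]: (26.31+29.45)/2 × 1.5 = 41.82
  [3→3.5]: (29.45+28.76)/2 × 0.5 = 14.5525
  [3.5→5]: (28.76+25.09)/2 × 1.5 = 40.3875
  [5→8]: (25.09+17.25)/2 × 3 = 63.51
  Sum = 183.535 µg/mL·hr

AUC = 183.5 µg/mL·hr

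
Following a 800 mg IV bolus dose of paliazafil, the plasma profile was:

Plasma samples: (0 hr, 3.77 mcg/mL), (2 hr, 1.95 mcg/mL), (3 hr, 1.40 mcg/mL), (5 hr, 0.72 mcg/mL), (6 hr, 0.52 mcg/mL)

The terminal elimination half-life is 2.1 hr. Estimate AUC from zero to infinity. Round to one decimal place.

Trapezoidal AUC_0→6:
  [0→2]: (3.77+1.95)/2 × 2 = 5.72
  [2→3]: (1.95+1.40)/2 × 1 = 1.675
  [3→5]: (1.40+0.72)/2 × 2 = 2.12
  [5→6]: (0.72+0.52)/2 × 1 = 0.62
  Sum = 10.135 mcg/mL·hr
k_e = ln2 / t½ = 0.693147 / 2.1 = 0.3301 hr^-1
Extrapolated tail: C_last / k_e = 0.52 / 0.3301 = 1.575
AUC_0→∞ = 10.135 + 1.575 = 11.71 mcg/mL·hr

AUC = 11.7 mcg/mL·hr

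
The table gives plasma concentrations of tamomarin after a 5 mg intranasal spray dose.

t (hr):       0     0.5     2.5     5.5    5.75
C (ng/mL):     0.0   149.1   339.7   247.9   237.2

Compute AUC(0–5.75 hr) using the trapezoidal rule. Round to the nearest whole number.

Trapezoidal AUC_0→5.75:
  [0→0.5]: (0.0+149.1)/2 × 0.5 = 37.275
  [0.5→2.5]: (149.1+339.7)/2 × 2 = 488.8
  [2.5→5.5]: (339.7+247.9)/2 × 3 = 881.4
  [5.5→5.75]: (247.9+237.2)/2 × 0.25 = 60.6375
  Sum = 1468.1125 ng/mL·hr

AUC = 1468 ng/mL·hr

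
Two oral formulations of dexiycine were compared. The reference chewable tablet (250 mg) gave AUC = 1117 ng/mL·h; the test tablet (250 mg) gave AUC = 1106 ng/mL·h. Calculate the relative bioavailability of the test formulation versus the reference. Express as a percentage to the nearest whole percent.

F_rel = 99%

F_rel = (AUC_test/D_test) / (AUC_ref/D_ref)
      = (1106/250) / (1117/250)
      = 4.424 / 4.468 = 0.9902 = 99.02%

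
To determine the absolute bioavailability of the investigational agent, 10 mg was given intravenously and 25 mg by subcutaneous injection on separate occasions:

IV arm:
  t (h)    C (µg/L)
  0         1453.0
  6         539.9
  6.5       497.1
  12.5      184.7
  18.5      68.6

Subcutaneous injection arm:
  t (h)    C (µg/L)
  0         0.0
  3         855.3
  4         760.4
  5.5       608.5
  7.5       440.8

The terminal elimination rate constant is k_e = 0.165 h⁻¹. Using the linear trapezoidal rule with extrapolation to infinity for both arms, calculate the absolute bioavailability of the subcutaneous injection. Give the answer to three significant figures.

F = 0.289

Trapezoidal AUC_0→18.5 (IV):
  [0→6]: (1453.0+539.9)/2 × 6 = 5978.7
  [6→6.5]: (539.9+497.1)/2 × 0.5 = 259.25
  [6.5→12.5]: (497.1+184.7)/2 × 6 = 2045.4
  [12.5→18.5]: (184.7+68.6)/2 × 6 = 759.9
  Sum = 9043.25 µg/L·h
IV tail: 68.6/0.165 = 415.758; AUC_iv,0→∞ = 9043.25 + 415.758 = 9459.008 µg/L·h
Trapezoidal AUC_0→7.5 (subcutaneous injection):
  [0→3]: (0.0+855.3)/2 × 3 = 1282.95
  [3→4]: (855.3+760.4)/2 × 1 = 807.85
  [4→5.5]: (760.4+608.5)/2 × 1.5 = 1026.675
  [5.5→7.5]: (608.5+440.8)/2 × 2 = 1049.3
  Sum = 4166.775 µg/L·h
subcutaneous injection tail: 440.8/0.165 = 2671.515; AUC_ev,0→∞ = 4166.775 + 2671.515 = 6838.29 µg/L·h
F = (AUC_ev/D_ev)/(AUC_iv/D_iv) = (6838.29/25)/(9459.008/10) = 273.5316/945.9008 = 0.2892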